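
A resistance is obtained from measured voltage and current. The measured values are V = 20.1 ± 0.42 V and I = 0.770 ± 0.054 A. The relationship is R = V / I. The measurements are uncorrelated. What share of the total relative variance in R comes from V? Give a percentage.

8.15%

(δR/R)² = (1·δV/V)² + (-1·δI/I)²
  V term: (1×0.0209)² = 0.000437
  I term: (-1×0.0701)² = 0.00492
Total = 0.00535. Share from V = 0.000437/0.00535 = 0.0815.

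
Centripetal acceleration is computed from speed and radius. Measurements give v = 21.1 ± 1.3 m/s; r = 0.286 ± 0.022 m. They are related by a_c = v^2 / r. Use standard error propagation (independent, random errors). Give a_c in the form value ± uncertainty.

Since a_c is a product/quotient, work with relative uncertainties:
  (2·δv/v)² = (2×0.0616)² = 0.0152;  (-1·δr/r)² = (-1×0.0769)² = 0.00592
δa_c/a_c = √(0.0211) = 0.145
a_c = 1560 m/s^2, so δa_c = 0.145 × 1560 = 226 m/s^2.

1560 ± 226 m/s^2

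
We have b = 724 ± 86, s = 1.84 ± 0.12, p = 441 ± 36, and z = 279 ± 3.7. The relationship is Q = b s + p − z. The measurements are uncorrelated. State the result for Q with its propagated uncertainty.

1490 ± 184

Let w = b·s = 1330. δw/w = √((1·δb/b)² + (1·δs/s)²) = √(0.0141 + 0.00425) = 0.136, so δw = 181.
Q = w + p − z: δQ = √(δw² + δp² + δz²) = √(32600 + 1300 + 13.7) = 184
Q = 1490.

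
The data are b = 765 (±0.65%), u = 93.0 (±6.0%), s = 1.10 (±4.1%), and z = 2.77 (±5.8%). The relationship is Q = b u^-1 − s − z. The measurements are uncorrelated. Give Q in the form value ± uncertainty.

Let p = b·u^-1 = 8.23. δp/p = √((1·δb/b)² + (-1·δu/u)²) = √(4.23e-05 + 0.00360) = 0.0604, so δp = 0.496.
Q = p − s − z: δQ = √(δp² + δs² + δz²) = √(0.246 + 0.00203 + 0.0258) = 0.524
Q = 4.36.

4.36 ± 0.524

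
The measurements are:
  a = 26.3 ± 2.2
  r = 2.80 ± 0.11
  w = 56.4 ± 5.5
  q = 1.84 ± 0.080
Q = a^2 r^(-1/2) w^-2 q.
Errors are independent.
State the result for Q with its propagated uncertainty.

0.239 ± 0.0625

Q is a product of powers, so relative uncertainties combine in quadrature:
  (2·δa/a)² = (2×0.0837)² = 0.0280;  (−½·δr/r)² = (-0.5×0.0393)² = 0.000386;  (-2·δw/w)² = (-2×0.0975)² = 0.0380;  (1·δq/q)² = (1×0.0435)² = 0.00189
δQ/Q = √(0.0683) = 0.261
Q = 0.239, so δQ = 0.261 × 0.239 = 0.0625.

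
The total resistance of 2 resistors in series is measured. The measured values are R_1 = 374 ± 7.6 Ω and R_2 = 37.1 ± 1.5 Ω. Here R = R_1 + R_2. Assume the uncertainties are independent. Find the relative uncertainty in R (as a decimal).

R is a linear combination, so absolute uncertainties add in quadrature:
  (δR_1)² = 57.8;  (δR_2)² = 2.25
δR = √(60.0) = 7.75 Ω
R = 411 Ω, so δR/R = 7.75/411 = 0.0188.

0.0188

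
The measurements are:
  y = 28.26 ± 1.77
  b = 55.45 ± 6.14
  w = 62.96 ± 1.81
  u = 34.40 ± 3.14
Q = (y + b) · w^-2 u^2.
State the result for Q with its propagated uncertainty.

24.99 ± 5.15

Let h = y + b = 83.71. δh = √(δy² + δb²) = √(3.13 + 37.7) = 6.39, so δh/h = 0.0763.
Q is then a monomial in h, w, u:
δQ/Q = √((δh/h)² + (-2·δw/w)² + (2·δu/u)²) = √(0.00583 + 0.00331 + 0.0333) = 0.206
Q = 24.99, so δQ = 0.206 × 24.99 = 5.15.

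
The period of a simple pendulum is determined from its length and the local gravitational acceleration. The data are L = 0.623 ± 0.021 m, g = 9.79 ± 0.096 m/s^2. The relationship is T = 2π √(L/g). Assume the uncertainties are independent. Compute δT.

Each factor contributes (exponent × relative error)² to (δT/T)²:
  (½·δL/L)² = (0.5×0.0337)² = 0.000284;  (−½·δg/g)² = (-0.5×0.00981)² = 2.4e-05
δT/T = √(0.000308) = 0.0176
T = 1.59 s, so δT = 0.0176 × 1.59 = 0.0278 s.

0.0278 s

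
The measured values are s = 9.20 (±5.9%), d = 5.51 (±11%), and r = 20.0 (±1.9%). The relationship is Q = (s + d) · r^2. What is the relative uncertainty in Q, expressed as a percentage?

6.71%

Let u = s + d = 14.7. δu = √(δs² + δd²) = √(0.295 + 0.367) = 0.814, so δu/u = 0.0553.
Q is then a monomial in u, r:
δQ/Q = √((δu/u)² + (2·δr/r)²) = √(0.00306 + 0.00144) = 0.0671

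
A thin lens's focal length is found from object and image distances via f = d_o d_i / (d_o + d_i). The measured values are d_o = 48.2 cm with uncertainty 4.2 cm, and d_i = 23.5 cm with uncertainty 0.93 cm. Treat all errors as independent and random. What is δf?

∂f/∂d_o = (d_i/(d_o+d_i))² = 0.107;  ∂f/∂d_i = (d_o/(d_o+d_i))² = 0.452
δf = √((∂f/∂d_o · δd_o)² + (∂f/∂d_i · δd_i)²) = √(0.204 + 0.177) = 0.617 cm

0.617 cm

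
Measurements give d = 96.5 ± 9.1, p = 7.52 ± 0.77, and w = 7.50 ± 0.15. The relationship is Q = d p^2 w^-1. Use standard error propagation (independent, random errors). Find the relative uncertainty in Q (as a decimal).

0.226

Products/powers → add relative errors in quadrature, weighted by exponent:
  (1·δd/d)² = (1×0.0943)² = 0.00889;  (2·δp/p)² = (2×0.102)² = 0.0419;  (-1·δw/w)² = (-1×0.0200)² = 0.000400
δQ/Q = √(0.0512) = 0.226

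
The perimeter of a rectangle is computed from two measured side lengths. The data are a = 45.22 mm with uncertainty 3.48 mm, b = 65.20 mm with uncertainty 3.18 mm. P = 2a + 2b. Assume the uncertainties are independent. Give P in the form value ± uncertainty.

Sums and differences: (δP)² = Σ (cᵢ δxᵢ)².
  (2·δa)² = 48.4;  (2·δb)² = 40.4
δP = √(88.9) = 9.43 mm
P = 220.8 mm.

220.8 ± 9.43 mm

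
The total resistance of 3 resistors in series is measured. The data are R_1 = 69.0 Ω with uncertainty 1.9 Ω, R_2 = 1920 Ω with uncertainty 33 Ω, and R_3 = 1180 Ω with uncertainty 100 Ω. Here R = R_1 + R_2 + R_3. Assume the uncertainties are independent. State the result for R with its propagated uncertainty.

3170 ± 105 Ω

Sums and differences: (δR)² = Σ (cᵢ δxᵢ)².
  (δR_1)² = 3.61;  (δR_2)² = 1090;  (δR_3)² = 10000
δR = √(11100) = 105 Ω
R = 3170 Ω.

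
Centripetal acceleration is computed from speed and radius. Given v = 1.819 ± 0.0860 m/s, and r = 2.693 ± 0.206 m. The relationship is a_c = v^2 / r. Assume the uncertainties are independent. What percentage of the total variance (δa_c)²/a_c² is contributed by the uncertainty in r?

39.6%

(δa_c/a_c)² = (2·δv/v)² + (-1·δr/r)²
  v term: (2×0.0473)² = 0.00894
  r term: (-1×0.0765)² = 0.00585
Total = 0.0148. Share from r = 0.00585/0.0148 = 0.396.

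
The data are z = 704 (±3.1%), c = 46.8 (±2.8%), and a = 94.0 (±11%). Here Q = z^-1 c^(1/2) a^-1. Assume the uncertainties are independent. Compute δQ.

Q is a product of powers, so relative uncertainties combine in quadrature:
  (-1·δz/z)² = (-1×0.0310)² = 0.000961;  (½·δc/c)² = (0.5×0.0280)² = 0.000196;  (-1·δa/a)² = (-1×0.110)² = 0.0121
δQ/Q = √(0.0133) = 0.115
Q = 0.000103, so δQ = 0.115 × 0.000103 = 1.19e-05.

1.19e-05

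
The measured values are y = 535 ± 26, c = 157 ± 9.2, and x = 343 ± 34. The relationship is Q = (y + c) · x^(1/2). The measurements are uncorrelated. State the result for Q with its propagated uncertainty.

12800 ± 815

Let u = y + c = 692. δu = √(δy² + δc²) = √(676 + 84.6) = 27.6, so δu/u = 0.0399.
Q is then a monomial in u, x:
δQ/Q = √((δu/u)² + (½·δx/x)²) = √(0.00159 + 0.00246) = 0.0636
Q = 12800, so δQ = 0.0636 × 12800 = 815.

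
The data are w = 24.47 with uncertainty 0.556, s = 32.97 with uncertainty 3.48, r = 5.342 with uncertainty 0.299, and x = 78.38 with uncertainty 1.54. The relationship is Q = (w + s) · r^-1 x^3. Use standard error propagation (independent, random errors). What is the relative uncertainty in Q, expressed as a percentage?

10.2%

Let u = w + s = 57.44. δu = √(δw² + δs²) = √(0.309 + 12.1) = 3.52, so δu/u = 0.0614.
Q is then a monomial in u, r, x:
δQ/Q = √((δu/u)² + (-1·δr/r)² + (3·δx/x)²) = √(0.00376 + 0.00313 + 0.00347) = 0.102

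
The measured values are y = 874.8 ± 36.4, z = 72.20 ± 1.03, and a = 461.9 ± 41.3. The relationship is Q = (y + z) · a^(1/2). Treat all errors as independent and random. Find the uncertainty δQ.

1200

Let u = y + z = 947.0. δu = √(δy² + δz²) = √(1320 + 1.06) = 36.4, so δu/u = 0.0385.
Q is then a monomial in u, a:
δQ/Q = √((δu/u)² + (½·δa/a)²) = √(0.00148 + 0.00200) = 0.0590
Q = 20350, so δQ = 0.0590 × 20350 = 1200.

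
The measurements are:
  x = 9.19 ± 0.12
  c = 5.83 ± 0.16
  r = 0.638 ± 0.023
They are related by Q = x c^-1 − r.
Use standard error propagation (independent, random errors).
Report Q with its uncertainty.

Let p = x·c^-1 = 1.58. δp/p = √((1·δx/x)² + (-1·δc/c)²) = √(0.000171 + 0.000753) = 0.0304, so δp = 0.0479.
Q = p − r: δQ = √(δp² + δr²) = √(0.00230 + 0.000529) = 0.0531
Q = 0.938.

0.938 ± 0.0531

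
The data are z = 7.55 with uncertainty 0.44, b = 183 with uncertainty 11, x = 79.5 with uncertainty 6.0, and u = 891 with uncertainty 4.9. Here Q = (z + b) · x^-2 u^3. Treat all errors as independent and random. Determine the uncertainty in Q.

3.46e+06

Let w = z + b = 191. δw = √(δz² + δb²) = √(0.194 + 121) = 11.0, so δw/w = 0.0578.
Q is then a monomial in w, x, u:
δQ/Q = √((δw/w)² + (-2·δx/x)² + (3·δu/u)²) = √(0.00334 + 0.0228 + 0.000272) = 0.162
Q = 2.13e+07, so δQ = 0.162 × 2.13e+07 = 3.46e+06.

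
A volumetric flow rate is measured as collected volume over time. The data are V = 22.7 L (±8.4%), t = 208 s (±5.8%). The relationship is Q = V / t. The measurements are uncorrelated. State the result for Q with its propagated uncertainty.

Products/powers → add relative errors in quadrature, weighted by exponent:
  (1·δV/V)² = (1×0.0840)² = 0.00706;  (-1·δt/t)² = (-1×0.0580)² = 0.00336
δQ/Q = √(0.0104) = 0.102
Q = 0.109 L/s, so δQ = 0.102 × 0.109 = 0.0111 L/s.

0.109 ± 0.0111 L/s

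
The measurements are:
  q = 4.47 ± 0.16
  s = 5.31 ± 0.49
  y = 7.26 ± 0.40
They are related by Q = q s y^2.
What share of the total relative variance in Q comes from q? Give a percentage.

(δQ/Q)² = (1·δq/q)² + (1·δs/s)² + (2·δy/y)²
  q term: (1×0.0358)² = 0.00128
  s term: (1×0.0923)² = 0.00852
  y term: (2×0.0551)² = 0.0121
Total = 0.0219. Share from q = 0.00128/0.0219 = 0.0584.

5.84%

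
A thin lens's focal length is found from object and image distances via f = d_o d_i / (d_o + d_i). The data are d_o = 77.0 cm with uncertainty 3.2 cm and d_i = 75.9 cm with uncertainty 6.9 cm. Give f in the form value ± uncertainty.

38.2 ± 1.92 cm

∂f/∂d_o = (d_i/(d_o+d_i))² = 0.246;  ∂f/∂d_i = (d_o/(d_o+d_i))² = 0.254
δf = √((∂f/∂d_o · δd_o)² + (∂f/∂d_i · δd_i)²) = √(0.622 + 3.06) = 1.92 cm
f = 38.2 cm.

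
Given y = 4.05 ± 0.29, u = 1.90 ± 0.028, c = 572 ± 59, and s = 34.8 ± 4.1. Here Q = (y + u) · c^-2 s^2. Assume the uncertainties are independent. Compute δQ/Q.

0.317

Let w = y + u = 5.95. δw = √(δy² + δu²) = √(0.0841 + 0.000784) = 0.291, so δw/w = 0.0490.
Q is then a monomial in w, c, s:
δQ/Q = √((δw/w)² + (-2·δc/c)² + (2·δs/s)²) = √(0.00240 + 0.0426 + 0.0555) = 0.317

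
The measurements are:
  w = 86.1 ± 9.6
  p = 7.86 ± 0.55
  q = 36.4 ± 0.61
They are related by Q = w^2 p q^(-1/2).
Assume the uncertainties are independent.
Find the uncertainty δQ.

2260

Products/powers → add relative errors in quadrature, weighted by exponent:
  (2·δw/w)² = (2×0.111)² = 0.0497;  (1·δp/p)² = (1×0.0700)² = 0.00490;  (−½·δq/q)² = (-0.5×0.0168)² = 7.02e-05
δQ/Q = √(0.0547) = 0.234
Q = 9660, so δQ = 0.234 × 9660 = 2260.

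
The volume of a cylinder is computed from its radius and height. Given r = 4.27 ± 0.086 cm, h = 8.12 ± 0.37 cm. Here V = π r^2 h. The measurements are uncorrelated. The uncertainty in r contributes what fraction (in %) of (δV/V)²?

(δV/V)² = (2·δr/r)² + (1·δh/h)²
  r term: (2×0.0201)² = 0.00162
  h term: (1×0.0456)² = 0.00208
Total = 0.00370. Share from r = 0.00162/0.00370 = 0.439.

43.9%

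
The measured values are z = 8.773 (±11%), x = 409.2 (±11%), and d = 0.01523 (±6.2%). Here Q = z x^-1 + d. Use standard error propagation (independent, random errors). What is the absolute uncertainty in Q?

Let p = z·x^-1 = 0.02144. δp/p = √((1·δz/z)² + (-1·δx/x)²) = √(0.0121 + 0.0121) = 0.156, so δp = 0.00334.
Q = p + d: δQ = √(δp² + δd²) = √(1.11e-05 + 8.92e-07) = 0.00347

0.00347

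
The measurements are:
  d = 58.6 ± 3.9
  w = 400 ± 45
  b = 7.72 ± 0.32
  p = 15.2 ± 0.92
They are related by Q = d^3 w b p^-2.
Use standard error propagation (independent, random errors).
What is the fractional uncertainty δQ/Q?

Q is a product of powers, so relative uncertainties combine in quadrature:
  (3·δd/d)² = (3×0.0666)² = 0.0399;  (1·δw/w)² = (1×0.113)² = 0.0127;  (1·δb/b)² = (1×0.0415)² = 0.00172;  (-2·δp/p)² = (-2×0.0605)² = 0.0147
δQ/Q = √(0.0689) = 0.262

0.262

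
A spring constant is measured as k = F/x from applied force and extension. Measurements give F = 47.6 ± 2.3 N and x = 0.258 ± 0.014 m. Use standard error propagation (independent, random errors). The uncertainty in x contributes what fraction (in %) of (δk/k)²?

55.8%

(δk/k)² = (1·δF/F)² + (-1·δx/x)²
  F term: (1×0.0483)² = 0.00233
  x term: (-1×0.0543)² = 0.00294
Total = 0.00528. Share from x = 0.00294/0.00528 = 0.558.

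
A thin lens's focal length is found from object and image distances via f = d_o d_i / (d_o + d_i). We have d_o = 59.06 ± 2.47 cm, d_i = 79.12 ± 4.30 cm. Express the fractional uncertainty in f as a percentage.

∂f/∂d_o = (d_i/(d_o+d_i))² = 0.328;  ∂f/∂d_i = (d_o/(d_o+d_i))² = 0.183
δf = √((∂f/∂d_o · δd_o)² + (∂f/∂d_i · δd_i)²) = √(0.656 + 0.617) = 1.13 cm
f = 33.82 cm, so δf/f = 1.13/33.82 = 0.0334.

3.34%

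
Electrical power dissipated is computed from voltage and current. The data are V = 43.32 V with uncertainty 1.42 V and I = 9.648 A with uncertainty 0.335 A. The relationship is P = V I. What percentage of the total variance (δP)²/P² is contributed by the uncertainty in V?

47.1%

(δP/P)² = (1·δV/V)² + (1·δI/I)²
  V term: (1×0.0328)² = 0.00107
  I term: (1×0.0347)² = 0.00121
Total = 0.00228. Share from V = 0.00107/0.00228 = 0.471.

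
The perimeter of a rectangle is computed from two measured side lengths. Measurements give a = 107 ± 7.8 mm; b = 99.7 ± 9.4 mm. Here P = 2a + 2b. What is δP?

Absolute uncertainties add in quadrature for a linear combination:
  (2·δa)² = 243;  (2·δb)² = 353
δP = √(597) = 24.4 mm

24.4 mm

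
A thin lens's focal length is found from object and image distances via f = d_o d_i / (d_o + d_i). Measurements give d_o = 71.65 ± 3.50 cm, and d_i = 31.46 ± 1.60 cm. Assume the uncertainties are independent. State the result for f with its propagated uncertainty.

∂f/∂d_o = (d_i/(d_o+d_i))² = 0.0931;  ∂f/∂d_i = (d_o/(d_o+d_i))² = 0.483
δf = √((∂f/∂d_o · δd_o)² + (∂f/∂d_i · δd_i)²) = √(0.106 + 0.597) = 0.838 cm
f = 21.86 cm.

21.86 ± 0.838 cm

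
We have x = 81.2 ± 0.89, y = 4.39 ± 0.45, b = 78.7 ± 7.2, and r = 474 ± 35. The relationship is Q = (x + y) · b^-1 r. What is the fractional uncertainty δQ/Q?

0.118

Let u = x + y = 85.6. δu = √(δx² + δy²) = √(0.792 + 0.203) = 0.997, so δu/u = 0.0117.
Q is then a monomial in u, b, r:
δQ/Q = √((δu/u)² + (-1·δb/b)² + (1·δr/r)²) = √(0.000136 + 0.00837 + 0.00545) = 0.118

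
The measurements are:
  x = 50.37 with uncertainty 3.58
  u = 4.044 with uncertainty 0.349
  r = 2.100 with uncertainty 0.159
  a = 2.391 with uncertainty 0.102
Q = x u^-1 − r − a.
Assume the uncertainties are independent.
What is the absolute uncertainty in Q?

1.41

Let p = x·u^-1 = 12.46. δp/p = √((1·δx/x)² + (-1·δu/u)²) = √(0.00505 + 0.00745) = 0.112, so δp = 1.39.
Q = p − r − a: δQ = √(δp² + δr² + δa²) = √(1.94 + 0.0253 + 0.0104) = 1.41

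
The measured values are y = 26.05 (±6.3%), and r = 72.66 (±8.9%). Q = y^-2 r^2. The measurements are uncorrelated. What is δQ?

Since Q is a product/quotient, work with relative uncertainties:
  (-2·δy/y)² = (-2×0.0630)² = 0.0159;  (2·δr/r)² = (2×0.0890)² = 0.0317
δQ/Q = √(0.0476) = 0.218
Q = 7.780, so δQ = 0.218 × 7.780 = 1.70.

1.70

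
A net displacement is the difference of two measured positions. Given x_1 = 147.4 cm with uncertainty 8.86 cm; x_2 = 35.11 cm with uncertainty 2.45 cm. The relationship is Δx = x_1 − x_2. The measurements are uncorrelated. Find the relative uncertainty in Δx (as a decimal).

0.0819

Δx is a linear combination, so absolute uncertainties add in quadrature:
  (δx_1)² = 78.5;  (δx_2)² = 6.00
δΔx = √(84.5) = 9.19 cm
Δx = 112.3 cm, so δΔx/Δx = 9.19/112.3 = 0.0819.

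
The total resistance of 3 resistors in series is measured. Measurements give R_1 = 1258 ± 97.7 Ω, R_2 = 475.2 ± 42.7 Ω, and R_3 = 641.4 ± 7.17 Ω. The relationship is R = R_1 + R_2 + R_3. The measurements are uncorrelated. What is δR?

R is a linear combination, so absolute uncertainties add in quadrature:
  (δR_1)² = 9550;  (δR_2)² = 1820;  (δR_3)² = 51.4
δR = √(11400) = 107 Ω

107 Ω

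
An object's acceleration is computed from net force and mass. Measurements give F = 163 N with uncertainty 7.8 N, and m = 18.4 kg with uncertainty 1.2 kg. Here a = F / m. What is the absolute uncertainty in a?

Products/powers → add relative errors in quadrature, weighted by exponent:
  (1·δF/F)² = (1×0.0479)² = 0.00229;  (-1·δm/m)² = (-1×0.0652)² = 0.00425
δa/a = √(0.00654) = 0.0809
a = 8.86 m/s^2, so δa = 0.0809 × 8.86 = 0.717 m/s^2.

0.717 m/s^2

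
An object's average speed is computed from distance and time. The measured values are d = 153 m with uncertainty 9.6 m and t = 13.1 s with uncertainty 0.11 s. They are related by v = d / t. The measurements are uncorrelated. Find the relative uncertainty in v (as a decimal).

0.0633

v is a product of powers, so relative uncertainties combine in quadrature:
  (1·δd/d)² = (1×0.0627)² = 0.00394;  (-1·δt/t)² = (-1×0.00840)² = 7.05e-05
δv/v = √(0.00401) = 0.0633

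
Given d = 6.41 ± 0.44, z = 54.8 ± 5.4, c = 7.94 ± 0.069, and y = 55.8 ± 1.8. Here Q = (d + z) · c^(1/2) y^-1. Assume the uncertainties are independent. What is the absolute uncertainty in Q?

Let u = d + z = 61.2. δu = √(δd² + δz²) = √(0.194 + 29.2) = 5.42, so δu/u = 0.0885.
Q is then a monomial in u, c, y:
δQ/Q = √((δu/u)² + (½·δc/c)² + (-1·δy/y)²) = √(0.00783 + 1.89e-05 + 0.00104) = 0.0943
Q = 3.09, so δQ = 0.0943 × 3.09 = 0.292.

0.292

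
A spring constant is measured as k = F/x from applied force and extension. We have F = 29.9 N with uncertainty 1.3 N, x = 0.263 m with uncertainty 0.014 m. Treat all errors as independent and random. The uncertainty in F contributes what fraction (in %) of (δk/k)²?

(δk/k)² = (1·δF/F)² + (-1·δx/x)²
  F term: (1×0.0435)² = 0.00189
  x term: (-1×0.0532)² = 0.00283
Total = 0.00472. Share from F = 0.00189/0.00472 = 0.400.

40.0%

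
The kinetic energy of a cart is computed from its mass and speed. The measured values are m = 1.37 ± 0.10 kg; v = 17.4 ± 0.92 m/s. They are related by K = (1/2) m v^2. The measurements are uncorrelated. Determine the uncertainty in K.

26.6 J

For a monomial K ∝ m, v^2, fractional errors add in quadrature:
  (1·δm/m)² = (1×0.0730)² = 0.00533;  (2·δv/v)² = (2×0.0529)² = 0.0112
δK/K = √(0.0165) = 0.128
K = 207 J, so δK = 0.128 × 207 = 26.6 J.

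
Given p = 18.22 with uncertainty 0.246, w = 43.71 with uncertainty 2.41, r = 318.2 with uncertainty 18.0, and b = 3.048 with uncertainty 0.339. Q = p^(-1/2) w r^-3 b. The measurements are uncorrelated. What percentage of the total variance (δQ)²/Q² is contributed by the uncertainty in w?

6.87%

(δQ/Q)² = (−½·δp/p)² + (1·δw/w)² + (-3·δr/r)² + (1·δb/b)²
  p term: (-0.5×0.0135)² = 4.56e-05
  w term: (1×0.0551)² = 0.00304
  r term: (-3×0.0566)² = 0.0288
  b term: (1×0.111)² = 0.0124
Total = 0.0443. Share from w = 0.00304/0.0443 = 0.0687.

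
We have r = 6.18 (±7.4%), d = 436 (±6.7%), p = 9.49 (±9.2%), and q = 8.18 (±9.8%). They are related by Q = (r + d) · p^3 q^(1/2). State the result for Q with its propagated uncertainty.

Let u = r + d = 442. δu = √(δr² + δd²) = √(0.209 + 853) = 29.2, so δu/u = 0.0661.
Q is then a monomial in u, p, q:
δQ/Q = √((δu/u)² + (3·δp/p)² + (½·δq/q)²) = √(0.00437 + 0.0762 + 0.00240) = 0.288
Q = 1.08e+06, so δQ = 0.288 × 1.08e+06 = 3.11e+05.

(1.08 ± 0.311) × 10^6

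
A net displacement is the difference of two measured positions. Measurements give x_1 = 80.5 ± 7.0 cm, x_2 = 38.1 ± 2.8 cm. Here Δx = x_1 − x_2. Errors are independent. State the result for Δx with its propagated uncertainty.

42.4 ± 7.54 cm

Sums and differences: (δΔx)² = Σ (cᵢ δxᵢ)².
  (δx_1)² = 49.0;  (δx_2)² = 7.84
δΔx = √(56.8) = 7.54 cm
Δx = 42.4 cm.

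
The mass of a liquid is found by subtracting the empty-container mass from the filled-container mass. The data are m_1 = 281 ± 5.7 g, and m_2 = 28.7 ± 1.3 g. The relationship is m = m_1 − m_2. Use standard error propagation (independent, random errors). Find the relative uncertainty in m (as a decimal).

Each term contributes (cᵢ δxᵢ)² to (δm)²:
  (δm_1)² = 32.5;  (δm_2)² = 1.69
δm = √(34.2) = 5.85 g
m = 252 g, so δm/m = 5.85/252 = 0.0232.

0.0232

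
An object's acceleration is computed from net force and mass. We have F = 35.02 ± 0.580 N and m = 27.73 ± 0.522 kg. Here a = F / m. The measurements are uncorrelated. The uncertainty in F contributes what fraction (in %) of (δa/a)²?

(δa/a)² = (1·δF/F)² + (-1·δm/m)²
  F term: (1×0.0166)² = 0.000274
  m term: (-1×0.0188)² = 0.000354
Total = 0.000629. Share from F = 0.000274/0.000629 = 0.436.

43.6%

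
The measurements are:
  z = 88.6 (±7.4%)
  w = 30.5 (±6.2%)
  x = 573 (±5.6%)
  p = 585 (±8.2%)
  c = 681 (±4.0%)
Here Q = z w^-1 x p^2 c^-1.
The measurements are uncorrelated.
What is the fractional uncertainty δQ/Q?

Relative error in a monomial: (δQ/Q)² = Σ (nᵢ · δxᵢ/xᵢ)².
  (1·δz/z)² = (1×0.0740)² = 0.00548;  (-1·δw/w)² = (-1×0.0620)² = 0.00384;  (1·δx/x)² = (1×0.0560)² = 0.00314;  (2·δp/p)² = (2×0.0820)² = 0.0269;  (-1·δc/c)² = (-1×0.0400)² = 0.00160
δQ/Q = √(0.0410) = 0.202

0.202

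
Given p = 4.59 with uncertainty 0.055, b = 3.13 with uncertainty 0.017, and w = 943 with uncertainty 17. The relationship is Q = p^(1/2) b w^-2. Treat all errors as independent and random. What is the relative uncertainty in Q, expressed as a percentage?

3.70%

Since Q is a product/quotient, work with relative uncertainties:
  (½·δp/p)² = (0.5×0.0120)² = 3.59e-05;  (1·δb/b)² = (1×0.00543)² = 2.95e-05;  (-2·δw/w)² = (-2×0.0180)² = 0.00130
δQ/Q = √(0.00137) = 0.0370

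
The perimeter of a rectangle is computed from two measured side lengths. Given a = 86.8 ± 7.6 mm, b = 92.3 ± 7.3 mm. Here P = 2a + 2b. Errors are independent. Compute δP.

P is a linear combination, so absolute uncertainties add in quadrature:
  (2·δa)² = 231;  (2·δb)² = 213
δP = √(444) = 21.1 mm

21.1 mm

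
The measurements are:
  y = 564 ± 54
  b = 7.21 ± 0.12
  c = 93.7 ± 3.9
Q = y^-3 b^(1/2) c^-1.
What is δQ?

4.64e-11

Each factor contributes (exponent × relative error)² to (δQ/Q)²:
  (-3·δy/y)² = (-3×0.0957)² = 0.0825;  (½·δb/b)² = (0.5×0.0166)² = 6.93e-05;  (-1·δc/c)² = (-1×0.0416)² = 0.00173
δQ/Q = √(0.0843) = 0.290
Q = 1.6e-10, so δQ = 0.290 × 1.6e-10 = 4.64e-11.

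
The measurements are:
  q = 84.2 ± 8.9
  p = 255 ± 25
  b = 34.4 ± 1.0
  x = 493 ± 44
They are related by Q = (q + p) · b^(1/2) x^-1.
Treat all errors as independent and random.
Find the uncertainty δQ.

0.483

Let u = q + p = 339. δu = √(δq² + δp²) = √(79.2 + 625) = 26.5, so δu/u = 0.0782.
Q is then a monomial in u, b, x:
δQ/Q = √((δu/u)² + (½·δb/b)² + (-1·δx/x)²) = √(0.00612 + 0.000211 + 0.00797) = 0.120
Q = 4.04, so δQ = 0.120 × 4.04 = 0.483.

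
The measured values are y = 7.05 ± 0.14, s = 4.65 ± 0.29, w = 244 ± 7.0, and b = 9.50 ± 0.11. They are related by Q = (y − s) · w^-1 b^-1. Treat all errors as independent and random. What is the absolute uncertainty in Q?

0.000143

Let u = y − s = 2.40. δu = √(δy² + δs²) = √(0.0196 + 0.0841) = 0.322, so δu/u = 0.134.
Q is then a monomial in u, w, b:
δQ/Q = √((δu/u)² + (-1·δw/w)² + (-1·δb/b)²) = √(0.0180 + 0.000823 + 0.000134) = 0.138
Q = 0.00104, so δQ = 0.138 × 0.00104 = 0.000143.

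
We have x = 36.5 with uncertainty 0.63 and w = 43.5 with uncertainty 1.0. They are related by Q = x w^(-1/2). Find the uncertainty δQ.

0.115

Relative error in a monomial: (δQ/Q)² = Σ (nᵢ · δxᵢ/xᵢ)².
  (1·δx/x)² = (1×0.0173)² = 0.000298;  (−½·δw/w)² = (-0.5×0.0230)² = 0.000132
δQ/Q = √(0.000430) = 0.0207
Q = 5.53, so δQ = 0.0207 × 5.53 = 0.115.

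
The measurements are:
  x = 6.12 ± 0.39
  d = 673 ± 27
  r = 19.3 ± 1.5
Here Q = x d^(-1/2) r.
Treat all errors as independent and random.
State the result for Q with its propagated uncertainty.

Relative error in a monomial: (δQ/Q)² = Σ (nᵢ · δxᵢ/xᵢ)².
  (1·δx/x)² = (1×0.0637)² = 0.00406;  (−½·δd/d)² = (-0.5×0.0401)² = 0.000402;  (1·δr/r)² = (1×0.0777)² = 0.00604
δQ/Q = √(0.0105) = 0.102
Q = 4.55, so δQ = 0.102 × 4.55 = 0.467.

4.55 ± 0.467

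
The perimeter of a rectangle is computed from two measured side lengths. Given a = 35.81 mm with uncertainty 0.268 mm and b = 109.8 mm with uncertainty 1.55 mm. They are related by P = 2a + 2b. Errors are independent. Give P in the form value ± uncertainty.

For a sum/difference, combine absolute errors in quadrature:
  (2·δa)² = 0.287;  (2·δb)² = 9.61
δP = √(9.90) = 3.15 mm
P = 291.2 mm.

291.2 ± 3.15 mm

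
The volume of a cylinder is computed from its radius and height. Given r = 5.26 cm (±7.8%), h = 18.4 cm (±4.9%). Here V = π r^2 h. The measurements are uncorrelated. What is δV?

Each factor contributes (exponent × relative error)² to (δV/V)²:
  (2·δr/r)² = (2×0.0780)² = 0.0243;  (1·δh/h)² = (1×0.0490)² = 0.00240
δV/V = √(0.0267) = 0.164
V = 1600 cm^3, so δV = 0.164 × 1600 = 262 cm^3.

262 cm^3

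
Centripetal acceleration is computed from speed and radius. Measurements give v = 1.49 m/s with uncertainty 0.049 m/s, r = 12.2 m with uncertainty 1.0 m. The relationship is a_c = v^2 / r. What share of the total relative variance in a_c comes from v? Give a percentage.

39.2%

(δa_c/a_c)² = (2·δv/v)² + (-1·δr/r)²
  v term: (2×0.0329)² = 0.00433
  r term: (-1×0.0820)² = 0.00672
Total = 0.0110. Share from v = 0.00433/0.0110 = 0.392.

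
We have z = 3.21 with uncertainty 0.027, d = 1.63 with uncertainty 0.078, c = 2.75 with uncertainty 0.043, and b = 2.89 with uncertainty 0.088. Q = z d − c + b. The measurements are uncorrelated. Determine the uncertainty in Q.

Let p = z·d = 5.23. δp/p = √((1·δz/z)² + (1·δd/d)²) = √(7.07e-05 + 0.00229) = 0.0486, so δp = 0.254.
Q = p − c + b: δQ = √(δp² + δc² + δb²) = √(0.0646 + 0.00185 + 0.00774) = 0.272

0.272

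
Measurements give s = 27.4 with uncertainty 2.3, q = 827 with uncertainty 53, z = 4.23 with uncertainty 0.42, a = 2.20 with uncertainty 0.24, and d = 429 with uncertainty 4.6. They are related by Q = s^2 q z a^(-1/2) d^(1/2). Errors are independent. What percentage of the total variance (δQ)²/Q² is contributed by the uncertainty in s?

(δQ/Q)² = (2·δs/s)² + (1·δq/q)² + (1·δz/z)² + (−½·δa/a)² + (½·δd/d)²
  s term: (2×0.0839)² = 0.0282
  q term: (1×0.0641)² = 0.00411
  z term: (1×0.0993)² = 0.00986
  a term: (-0.5×0.109)² = 0.00298
  d term: (0.5×0.0107)² = 2.87e-05
Total = 0.0452. Share from s = 0.0282/0.0452 = 0.624.

62.4%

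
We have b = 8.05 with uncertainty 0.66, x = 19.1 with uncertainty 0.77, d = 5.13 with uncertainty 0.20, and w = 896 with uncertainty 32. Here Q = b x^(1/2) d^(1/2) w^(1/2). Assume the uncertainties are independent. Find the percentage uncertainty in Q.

Each factor contributes (exponent × relative error)² to (δQ/Q)²:
  (1·δb/b)² = (1×0.0820)² = 0.00672;  (½·δx/x)² = (0.5×0.0403)² = 0.000406;  (½·δd/d)² = (0.5×0.0390)² = 0.000380;  (½·δw/w)² = (0.5×0.0357)² = 0.000319
δQ/Q = √(0.00783) = 0.0885

8.85%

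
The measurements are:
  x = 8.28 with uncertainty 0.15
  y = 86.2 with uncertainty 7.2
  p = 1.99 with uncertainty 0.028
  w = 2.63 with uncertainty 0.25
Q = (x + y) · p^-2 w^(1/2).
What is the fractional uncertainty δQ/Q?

0.0941

Let u = x + y = 94.5. δu = √(δx² + δy²) = √(0.0225 + 51.8) = 7.20, so δu/u = 0.0762.
Q is then a monomial in u, p, w:
δQ/Q = √((δu/u)² + (-2·δp/p)² + (½·δw/w)²) = √(0.00581 + 0.000792 + 0.00226) = 0.0941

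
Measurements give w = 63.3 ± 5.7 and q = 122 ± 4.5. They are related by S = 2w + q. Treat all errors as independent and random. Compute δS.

12.3

For a sum/difference, combine absolute errors in quadrature:
  (2·δw)² = 130;  (δq)² = 20.2
δS = √(150) = 12.3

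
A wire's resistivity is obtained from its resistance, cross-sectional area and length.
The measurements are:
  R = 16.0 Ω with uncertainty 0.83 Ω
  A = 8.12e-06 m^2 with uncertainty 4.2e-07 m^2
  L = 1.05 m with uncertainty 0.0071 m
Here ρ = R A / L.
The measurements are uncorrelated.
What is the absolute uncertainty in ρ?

Since ρ is a product/quotient, work with relative uncertainties:
  (1·δR/R)² = (1×0.0519)² = 0.00269;  (1·δA/A)² = (1×0.0517)² = 0.00268;  (-1·δL/L)² = (-1×0.00676)² = 4.57e-05
δρ/ρ = √(0.00541) = 0.0736
ρ = 0.000124 Ω·m, so δρ = 0.0736 × 0.000124 = 9.1e-06 Ω·m.

9.1e-06 Ω·m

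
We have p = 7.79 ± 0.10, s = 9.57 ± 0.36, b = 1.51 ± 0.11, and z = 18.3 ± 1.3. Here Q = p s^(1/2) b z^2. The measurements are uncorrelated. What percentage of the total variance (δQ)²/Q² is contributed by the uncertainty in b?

20.4%

(δQ/Q)² = (1·δp/p)² + (½·δs/s)² + (1·δb/b)² + (2·δz/z)²
  p term: (1×0.0128)² = 0.000165
  s term: (0.5×0.0376)² = 0.000354
  b term: (1×0.0728)² = 0.00531
  z term: (2×0.0710)² = 0.0202
Total = 0.0260. Share from b = 0.00531/0.0260 = 0.204.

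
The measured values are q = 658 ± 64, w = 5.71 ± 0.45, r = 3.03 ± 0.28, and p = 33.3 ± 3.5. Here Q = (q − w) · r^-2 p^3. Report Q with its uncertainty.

Let u = q − w = 652. δu = √(δq² + δw²) = √(4100 + 0.203) = 64.0, so δu/u = 0.0981.
Q is then a monomial in u, r, p:
δQ/Q = √((δu/u)² + (-2·δr/r)² + (3·δp/p)²) = √(0.00963 + 0.0342 + 0.0994) = 0.378
Q = 2.62e+06, so δQ = 0.378 × 2.62e+06 = 9.93e+05.

(2.62 ± 0.993) × 10^6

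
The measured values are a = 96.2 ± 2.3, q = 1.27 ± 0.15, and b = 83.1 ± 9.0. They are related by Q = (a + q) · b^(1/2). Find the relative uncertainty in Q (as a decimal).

0.0591

Let u = a + q = 97.5. δu = √(δa² + δq²) = √(5.29 + 0.0225) = 2.30, so δu/u = 0.0236.
Q is then a monomial in u, b:
δQ/Q = √((δu/u)² + (½·δb/b)²) = √(0.000559 + 0.00293) = 0.0591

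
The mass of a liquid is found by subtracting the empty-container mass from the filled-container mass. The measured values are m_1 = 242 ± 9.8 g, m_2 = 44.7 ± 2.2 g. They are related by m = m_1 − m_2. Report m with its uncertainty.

197 ± 10.0 g

Sums and differences: (δm)² = Σ (cᵢ δxᵢ)².
  (δm_1)² = 96.0;  (δm_2)² = 4.84
δm = √(101) = 10.0 g
m = 197 g.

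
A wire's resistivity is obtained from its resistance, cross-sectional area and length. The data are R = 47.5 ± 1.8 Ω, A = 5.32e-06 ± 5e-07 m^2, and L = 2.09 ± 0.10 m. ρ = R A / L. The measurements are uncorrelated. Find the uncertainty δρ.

Relative error in a monomial: (δρ/ρ)² = Σ (nᵢ · δxᵢ/xᵢ)².
  (1·δR/R)² = (1×0.0379)² = 0.00144;  (1·δA/A)² = (1×0.0940)² = 0.00883;  (-1·δL/L)² = (-1×0.0478)² = 0.00229
δρ/ρ = √(0.0126) = 0.112
ρ = 0.000121 Ω·m, so δρ = 0.112 × 0.000121 = 1.35e-05 Ω·m.

1.35e-05 Ω·m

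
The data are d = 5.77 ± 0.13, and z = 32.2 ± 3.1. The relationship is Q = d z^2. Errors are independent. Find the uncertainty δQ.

Q is a product of powers, so relative uncertainties combine in quadrature:
  (1·δd/d)² = (1×0.0225)² = 0.000508;  (2·δz/z)² = (2×0.0963)² = 0.0371
δQ/Q = √(0.0376) = 0.194
Q = 5980, so δQ = 0.194 × 5980 = 1160.

1160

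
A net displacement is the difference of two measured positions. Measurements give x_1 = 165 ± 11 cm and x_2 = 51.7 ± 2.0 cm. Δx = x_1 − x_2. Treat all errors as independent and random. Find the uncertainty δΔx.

Absolute uncertainties add in quadrature for a linear combination:
  (δx_1)² = 121;  (δx_2)² = 4.00
δΔx = √(125) = 11.2 cm

11.2 cm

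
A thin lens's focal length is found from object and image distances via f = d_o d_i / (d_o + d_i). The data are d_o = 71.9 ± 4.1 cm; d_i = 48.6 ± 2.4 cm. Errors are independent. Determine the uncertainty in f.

∂f/∂d_o = (d_i/(d_o+d_i))² = 0.163;  ∂f/∂d_i = (d_o/(d_o+d_i))² = 0.356
δf = √((∂f/∂d_o · δd_o)² + (∂f/∂d_i · δd_i)²) = √(0.445 + 0.730) = 1.08 cm

1.08 cm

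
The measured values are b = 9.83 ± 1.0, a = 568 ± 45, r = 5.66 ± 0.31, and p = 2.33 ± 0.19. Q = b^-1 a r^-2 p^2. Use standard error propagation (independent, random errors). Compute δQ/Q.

0.235

Relative error in a monomial: (δQ/Q)² = Σ (nᵢ · δxᵢ/xᵢ)².
  (-1·δb/b)² = (-1×0.102)² = 0.0103;  (1·δa/a)² = (1×0.0792)² = 0.00628;  (-2·δr/r)² = (-2×0.0548)² = 0.0120;  (2·δp/p)² = (2×0.0815)² = 0.0266
δQ/Q = √(0.0552) = 0.235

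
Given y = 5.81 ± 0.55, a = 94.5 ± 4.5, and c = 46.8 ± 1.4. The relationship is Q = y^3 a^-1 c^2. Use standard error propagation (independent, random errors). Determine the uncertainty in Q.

1340

Each factor contributes (exponent × relative error)² to (δQ/Q)²:
  (3·δy/y)² = (3×0.0947)² = 0.0807;  (-1·δa/a)² = (-1×0.0476)² = 0.00227;  (2·δc/c)² = (2×0.0299)² = 0.00358
δQ/Q = √(0.0865) = 0.294
Q = 4550, so δQ = 0.294 × 4550 = 1340.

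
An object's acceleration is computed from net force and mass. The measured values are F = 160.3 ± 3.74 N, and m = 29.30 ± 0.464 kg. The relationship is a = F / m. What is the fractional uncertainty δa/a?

For a monomial a ∝ F, m^-1, fractional errors add in quadrature:
  (1·δF/F)² = (1×0.0233)² = 0.000544;  (-1·δm/m)² = (-1×0.0158)² = 0.000251
δa/a = √(0.000795) = 0.0282

0.0282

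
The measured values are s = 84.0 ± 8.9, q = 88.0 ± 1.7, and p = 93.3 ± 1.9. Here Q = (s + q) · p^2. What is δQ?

99700

Let u = s + q = 172. δu = √(δs² + δq²) = √(79.2 + 2.89) = 9.06, so δu/u = 0.0527.
Q is then a monomial in u, p:
δQ/Q = √((δu/u)² + (2·δp/p)²) = √(0.00278 + 0.00166) = 0.0666
Q = 1.5e+06, so δQ = 0.0666 × 1.5e+06 = 99700.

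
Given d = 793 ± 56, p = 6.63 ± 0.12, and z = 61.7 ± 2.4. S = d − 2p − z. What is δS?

Each term contributes (cᵢ δxᵢ)² to (δS)²:
  (δd)² = 3140;  (2·δp)² = 0.0576;  (δz)² = 5.76
δS = √(3140) = 56.1

56.1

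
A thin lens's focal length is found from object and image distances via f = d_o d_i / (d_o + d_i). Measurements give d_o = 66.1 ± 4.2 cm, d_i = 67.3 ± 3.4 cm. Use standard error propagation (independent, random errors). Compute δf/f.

0.0407

∂f/∂d_o = (d_i/(d_o+d_i))² = 0.255;  ∂f/∂d_i = (d_o/(d_o+d_i))² = 0.246
δf = √((∂f/∂d_o · δd_o)² + (∂f/∂d_i · δd_i)²) = √(1.14 + 0.697) = 1.36 cm
f = 33.3 cm, so δf/f = 1.36/33.3 = 0.0407.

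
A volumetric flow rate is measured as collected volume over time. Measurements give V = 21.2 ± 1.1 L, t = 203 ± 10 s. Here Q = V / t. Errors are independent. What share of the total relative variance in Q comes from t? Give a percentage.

(δQ/Q)² = (1·δV/V)² + (-1·δt/t)²
  V term: (1×0.0519)² = 0.00269
  t term: (-1×0.0493)² = 0.00243
Total = 0.00512. Share from t = 0.00243/0.00512 = 0.474.

47.4%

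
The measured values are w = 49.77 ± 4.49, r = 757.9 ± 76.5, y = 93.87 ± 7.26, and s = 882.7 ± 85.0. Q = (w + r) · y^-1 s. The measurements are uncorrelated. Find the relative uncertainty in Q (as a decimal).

0.156

Let u = w + r = 807.7. δu = √(δw² + δr²) = √(20.2 + 5850) = 76.6, so δu/u = 0.0949.
Q is then a monomial in u, y, s:
δQ/Q = √((δu/u)² + (-1·δy/y)² + (1·δs/s)²) = √(0.00900 + 0.00598 + 0.00927) = 0.156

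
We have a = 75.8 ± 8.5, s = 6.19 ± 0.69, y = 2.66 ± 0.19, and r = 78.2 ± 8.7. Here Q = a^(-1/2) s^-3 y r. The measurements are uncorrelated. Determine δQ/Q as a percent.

36.4%

Products/powers → add relative errors in quadrature, weighted by exponent:
  (−½·δa/a)² = (-0.5×0.112)² = 0.00314;  (-3·δs/s)² = (-3×0.111)² = 0.112;  (1·δy/y)² = (1×0.0714)² = 0.00510;  (1·δr/r)² = (1×0.111)² = 0.0124
δQ/Q = √(0.132) = 0.364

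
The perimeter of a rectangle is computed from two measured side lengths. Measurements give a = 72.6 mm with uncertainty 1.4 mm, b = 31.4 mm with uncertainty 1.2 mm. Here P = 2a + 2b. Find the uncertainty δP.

3.69 mm

For a sum/difference, combine absolute errors in quadrature:
  (2·δa)² = 7.84;  (2·δb)² = 5.76
δP = √(13.6) = 3.69 mm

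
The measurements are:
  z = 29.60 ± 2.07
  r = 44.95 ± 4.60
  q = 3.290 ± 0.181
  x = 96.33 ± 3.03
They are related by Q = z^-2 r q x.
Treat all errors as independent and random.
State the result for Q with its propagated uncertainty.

16.26 ± 3.00

Each factor contributes (exponent × relative error)² to (δQ/Q)²:
  (-2·δz/z)² = (-2×0.0699)² = 0.0196;  (1·δr/r)² = (1×0.102)² = 0.0105;  (1·δq/q)² = (1×0.0550)² = 0.00303;  (1·δx/x)² = (1×0.0315)² = 0.000989
δQ/Q = √(0.0341) = 0.185
Q = 16.26, so δQ = 0.185 × 16.26 = 3.00.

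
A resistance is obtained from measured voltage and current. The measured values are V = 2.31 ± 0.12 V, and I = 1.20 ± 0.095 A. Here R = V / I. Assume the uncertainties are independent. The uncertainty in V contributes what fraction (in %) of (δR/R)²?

(δR/R)² = (1·δV/V)² + (-1·δI/I)²
  V term: (1×0.0519)² = 0.00270
  I term: (-1×0.0792)² = 0.00627
Total = 0.00897. Share from V = 0.00270/0.00897 = 0.301.

30.1%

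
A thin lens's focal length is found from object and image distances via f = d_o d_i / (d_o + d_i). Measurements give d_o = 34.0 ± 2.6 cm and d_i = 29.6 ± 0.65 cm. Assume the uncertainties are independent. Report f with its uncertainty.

∂f/∂d_o = (d_i/(d_o+d_i))² = 0.217;  ∂f/∂d_i = (d_o/(d_o+d_i))² = 0.286
δf = √((∂f/∂d_o · δd_o)² + (∂f/∂d_i · δd_i)²) = √(0.317 + 0.0345) = 0.593 cm
f = 15.8 cm.

15.8 ± 0.593 cm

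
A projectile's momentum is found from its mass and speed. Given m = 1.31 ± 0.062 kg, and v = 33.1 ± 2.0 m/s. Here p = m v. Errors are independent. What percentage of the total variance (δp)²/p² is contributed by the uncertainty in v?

(δp/p)² = (1·δm/m)² + (1·δv/v)²
  m term: (1×0.0473)² = 0.00224
  v term: (1×0.0604)² = 0.00365
Total = 0.00589. Share from v = 0.00365/0.00589 = 0.620.

62.0%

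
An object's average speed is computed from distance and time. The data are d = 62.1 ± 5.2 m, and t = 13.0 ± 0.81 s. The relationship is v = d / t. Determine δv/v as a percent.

Since v is a product/quotient, work with relative uncertainties:
  (1·δd/d)² = (1×0.0837)² = 0.00701;  (-1·δt/t)² = (-1×0.0623)² = 0.00388
δv/v = √(0.0109) = 0.104

10.4%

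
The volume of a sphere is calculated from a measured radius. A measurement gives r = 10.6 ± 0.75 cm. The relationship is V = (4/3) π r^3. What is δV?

For a monomial V ∝ r^3, fractional errors add in quadrature:
  (3·δr/r)² = (3×0.0708)² = 0.0451
δV/V = √(0.0451) = 0.212
V = 4990 cm^3, so δV = 0.212 × 4990 = 1060 cm^3.

1060 cm^3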